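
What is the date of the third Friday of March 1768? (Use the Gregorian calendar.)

March 18, 1768

March 1, 1768 is a Tuesday.
The first Friday is therefore March 4 (3 days later).
The third Friday is 4 + 2×7 = March 18.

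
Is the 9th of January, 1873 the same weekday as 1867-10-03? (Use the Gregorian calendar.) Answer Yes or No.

Yes

From Oct 3, 1867 to Jan 9, 1873 is 1925 days.
1925 mod 7 = 0, so they are the same weekday.
(Oct 3, 1867 is a Thursday; Jan 9, 1873 is a Thursday.)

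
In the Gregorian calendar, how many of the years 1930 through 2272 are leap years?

84

Multiples of 4 in [1930,2272]: 86.
Of those, multiples of 100: 3 (not leap unless ÷400).
Multiples of 400: 1.
Leap years = 86 − 3 + 1 = 84.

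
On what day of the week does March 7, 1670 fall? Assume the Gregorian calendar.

Friday

Doomsday rule: the anchor day for the 1600s is Tuesday. For year 70: 70÷12 = 5 r 10, and 10÷4 = 2, so 5+10+2 = 17.
Tuesday + 17 ≡ Friday — that's 1670's doomsday.
In March the doomsday date is Mar 14.
Mar 7 is 7 days before Mar 14; 7 mod 7 = 0, so Friday − 0 = Friday.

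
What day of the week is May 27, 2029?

Doomsday rule: the anchor day for the 2000s is Tuesday. For year 29: 29÷12 = 2 r 5, and 5÷4 = 1, so 2+5+1 = 8.
Tuesday + 8 ≡ Wednesday — that's 2029's doomsday.
In May the doomsday date is May 9.
May 27 is 18 days after May 9; 18 mod 7 = 4, so Wednesday + 4 = Sunday.

Sunday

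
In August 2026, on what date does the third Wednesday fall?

August 1, 2026 is a Saturday.
The first Wednesday is therefore August 5 (4 days later).
The third Wednesday is 5 + 2×7 = August 19.

August 19, 2026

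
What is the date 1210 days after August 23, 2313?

+365 (one year) → Aug 23, 2314 (845 left).
+365 (one year) → Aug 23, 2315 (480 left).
+366 (one year; includes Feb 29, 2316) → Aug 23, 2316 (114 left).
Aug has 31 days: +9 → Sep 1, 2316 (105 left).
Sep has 30 days: +30 → Oct 1, 2316 (75 left).
Oct has 31 days: +31 → Nov 1, 2316 (44 left).
Nov has 30 days: +30 → Dec 1, 2316 (14 left).
+14 → Dec 15, 2316.

December 15, 2316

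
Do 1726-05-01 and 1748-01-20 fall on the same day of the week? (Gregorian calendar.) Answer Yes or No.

From May 1, 1726 to Jan 20, 1748 is 7934 days.
7934 mod 7 = 3, so they are different weekdays.
(May 1, 1726 is a Wednesday; Jan 20, 1748 is a Saturday.)

No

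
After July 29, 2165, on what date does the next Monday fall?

Jul 29, 2165 is a Monday.
From Monday to the next Monday is 7 days.
Jul 29, 2165 + 7 = Aug 5, 2165.

August 5, 2165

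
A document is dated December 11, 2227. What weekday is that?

Tuesday

January 1, 2227 is a Monday.
Jan 1, 2227 → Feb 1, 2227: 31 days (January has 31).
Feb 1, 2227 → Mar 1, 2227: 28 days (February has 28).
Mar 1, 2227 → Apr 1, 2227: 31 days (March has 31).
Apr 1, 2227 → May 1, 2227: 30 days (April has 30).
May 1, 2227 → Jun 1, 2227: 31 days (May has 31).
Jun 1, 2227 → Jul 1, 2227: 30 days (June has 30).
Jul 1, 2227 → Aug 1, 2227: 31 days (July has 31).
Aug 1, 2227 → Sep 1, 2227: 31 days (August has 31).
Sep 1, 2227 → Oct 1, 2227: 30 days (September has 30).
Oct 1, 2227 → Nov 1, 2227: 31 days (October has 31).
Nov 1, 2227 → Dec 1, 2227: 30 days (November has 30).
Dec 1, 2227 → Dec 11, 2227: 10 days.
Total: 344 days.
344 mod 7 = 1, so Monday + 1 = Tuesday.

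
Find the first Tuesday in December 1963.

December 3, 1963

December 1, 1963 is a Sunday.
The first Tuesday is therefore December 3 (2 days later).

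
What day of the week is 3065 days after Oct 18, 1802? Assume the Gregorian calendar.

Sunday

First find the weekday of Oct 18, 1802. Doomsday rule: the anchor day for the 1800s is Friday. For year 02: 2÷12 = 0 r 2, and 2÷4 = 0, so 0+2+0 = 2.
Friday + 2 ≡ Sunday — that's 1802's doomsday.
In October the doomsday date is Oct 10.
Oct 18 is 8 days after Oct 10; 8 mod 7 = 1, so Sunday + 1 = Monday.
3065 mod 7 = 6, so 3065 days after a Monday is Monday + 6 = Sunday.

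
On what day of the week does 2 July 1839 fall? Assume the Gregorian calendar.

Doomsday rule: the anchor day for the 1800s is Friday. For year 39: 39÷12 = 3 r 3, and 3÷4 = 0, so 3+3+0 = 6.
Friday + 6 ≡ Thursday — that's 1839's doomsday.
In July the doomsday date is Jul 11.
Jul 2 is 9 days before Jul 11; 9 mod 7 = 2, so Thursday − 2 = Tuesday.

Tuesday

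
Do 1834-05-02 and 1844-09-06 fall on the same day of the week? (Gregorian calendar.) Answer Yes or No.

Yes

From May 2, 1834 to Sep 6, 1844 is 3780 days.
3780 mod 7 = 0, so they are the same weekday.
(May 2, 1834 is a Friday; Sep 6, 1844 is a Friday.)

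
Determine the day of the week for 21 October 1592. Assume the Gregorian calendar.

Doomsday rule: the anchor day for the 1500s is Wednesday. For year 92: 92÷12 = 7 r 8, and 8÷4 = 2, so 7+8+2 = 17.
Wednesday + 17 ≡ Saturday — that's 1592's doomsday.
In October the doomsday date is Oct 10.
Oct 21 is 11 days after Oct 10; 11 mod 7 = 4, so Saturday + 4 = Wednesday.

Wednesday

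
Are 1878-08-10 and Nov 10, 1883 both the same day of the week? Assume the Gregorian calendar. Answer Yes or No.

Yes

From Aug 10, 1878 to Nov 10, 1883 is 1918 days.
1918 mod 7 = 0, so they are the same weekday.
(Aug 10, 1878 is a Saturday; Nov 10, 1883 is a Saturday.)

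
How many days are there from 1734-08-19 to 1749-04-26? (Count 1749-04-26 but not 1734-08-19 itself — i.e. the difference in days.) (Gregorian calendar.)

5364

Aug 19, 1734 → Aug 19, 1735: 365 days.
Aug 19, 1735 → Aug 19, 1736: 366 days (Feb 29, 1736 is in that span).
Aug 19, 1736 → Aug 19, 1737: 365 days.
Aug 19, 1737 → Aug 19, 1738: 365 days.
Aug 19, 1738 → Aug 19, 1739: 365 days.
Aug 19, 1739 → Aug 19, 1740: 366 days (Feb 29, 1740 is in that span).
Aug 19, 1740 → Aug 19, 1741: 365 days.
Aug 19, 1741 → Aug 19, 1742: 365 days.
Aug 19, 1742 → Aug 19, 1743: 365 days.
Aug 19, 1743 → Aug 19, 1744: 366 days (Feb 29, 1744 is in that span).
Aug 19, 1744 → Aug 19, 1745: 365 days.
Aug 19, 1745 → Aug 19, 1746: 365 days.
Aug 19, 1746 → Aug 19, 1747: 365 days.
Aug 19, 1747 → Aug 19, 1748: 366 days (Feb 29, 1748 is in that span).
Aug 19, 1748 → Sep 19, 1748: 31 days (August has 31).
Sep 19, 1748 → Oct 19, 1748: 30 days (September has 30).
Oct 19, 1748 → Nov 19, 1748: 31 days (October has 31).
Nov 19, 1748 → Dec 19, 1748: 30 days (November has 30).
Dec 19, 1748 → Jan 19, 1749: 31 days (December has 31).
Jan 19, 1749 → Feb 19, 1749: 31 days (January has 31).
Feb 19, 1749 → Mar 19, 1749: 28 days (February has 28).
Mar 19, 1749 → Apr 19, 1749: 31 days (March has 31).
Apr 19, 1749 → Apr 26, 1749: 7 days.
Total: 5364 days.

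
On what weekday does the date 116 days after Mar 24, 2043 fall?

Saturday

Mar 24, 2043 is a Tuesday.
116 mod 7 = 4, so 116 days after a Tuesday is Tuesday + 4 = Saturday.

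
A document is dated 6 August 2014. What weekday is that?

Wednesday

January 1, 2014 is a Wednesday.
Jan 1, 2014 → Feb 1, 2014: 31 days (January has 31).
Feb 1, 2014 → Mar 1, 2014: 28 days (February has 28).
Mar 1, 2014 → Apr 1, 2014: 31 days (March has 31).
Apr 1, 2014 → May 1, 2014: 30 days (April has 30).
May 1, 2014 → Jun 1, 2014: 31 days (May has 31).
Jun 1, 2014 → Jul 1, 2014: 30 days (June has 30).
Jul 1, 2014 → Aug 1, 2014: 31 days (July has 31).
Aug 1, 2014 → Aug 6, 2014: 5 days.
Total: 217 days.
217 mod 7 = 0, so Wednesday + 0 = Wednesday.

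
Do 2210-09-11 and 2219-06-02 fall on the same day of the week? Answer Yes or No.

From Sep 11, 2210 to Jun 2, 2219 is 3186 days.
3186 mod 7 = 1, so they are different weekdays.
(Sep 11, 2210 is a Tuesday; Jun 2, 2219 is a Wednesday.)

No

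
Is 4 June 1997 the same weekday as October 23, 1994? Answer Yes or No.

From Oct 23, 1994 to Jun 4, 1997 is 955 days.
955 mod 7 = 3, so they are different weekdays.
(Oct 23, 1994 is a Sunday; Jun 4, 1997 is a Wednesday.)

No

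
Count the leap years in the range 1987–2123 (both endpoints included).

Multiples of 4 in [1987,2123]: 34.
Of those, multiples of 100: 2 (not leap unless ÷400).
Multiples of 400: 1.
Leap years = 34 − 2 + 1 = 33.

33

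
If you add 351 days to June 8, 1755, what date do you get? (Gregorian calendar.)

May 24, 1756

Jun has 30 days: +23 → Jul 1, 1755 (328 left).
Jul has 31 days: +31 → Aug 1, 1755 (297 left).
Aug has 31 days: +31 → Sep 1, 1755 (266 left).
Sep has 30 days: +30 → Oct 1, 1755 (236 left).
Oct has 31 days: +31 → Nov 1, 1755 (205 left).
Nov has 30 days: +30 → Dec 1, 1755 (175 left).
Dec has 31 days: +31 → Jan 1, 1756 (144 left).
Jan has 31 days: +31 → Feb 1, 1756 (113 left).
Feb has 29 days: +29 → Mar 1, 1756 (84 left).
Mar has 31 days: +31 → Apr 1, 1756 (53 left).
Apr has 30 days: +30 → May 1, 1756 (23 left).
+23 → May 24, 1756.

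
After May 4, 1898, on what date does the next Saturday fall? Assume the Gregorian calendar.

May 4, 1898 is a Wednesday.
From Wednesday to the next Saturday is 3 days.
May 4, 1898 + 3 = May 7, 1898.

May 7, 1898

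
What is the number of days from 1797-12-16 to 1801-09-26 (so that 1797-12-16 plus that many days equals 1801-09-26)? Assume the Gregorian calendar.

1379

Dec 16, 1797 → Dec 16, 1798: 365 days.
Dec 16, 1798 → Dec 16, 1799: 365 days.
Dec 16, 1799 → Dec 16, 1800: 365 days.
Dec 16, 1800 → Jan 16, 1801: 31 days (December has 31).
Jan 16, 1801 → Feb 16, 1801: 31 days (January has 31).
Feb 16, 1801 → Mar 16, 1801: 28 days (February has 28).
Mar 16, 1801 → Apr 16, 1801: 31 days (March has 31).
Apr 16, 1801 → May 16, 1801: 30 days (April has 30).
May 16, 1801 → Jun 16, 1801: 31 days (May has 31).
Jun 16, 1801 → Jul 16, 1801: 30 days (June has 30).
Jul 16, 1801 → Aug 16, 1801: 31 days (July has 31).
Aug 16, 1801 → Sep 16, 1801: 31 days (August has 31).
Sep 16, 1801 → Sep 26, 1801: 10 days.
Total: 1379 days.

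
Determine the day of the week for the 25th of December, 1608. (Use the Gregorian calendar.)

Doomsday rule: the anchor day for the 1600s is Tuesday. For year 08: 8÷12 = 0 r 8, and 8÷4 = 2, so 0+8+2 = 10.
Tuesday + 10 ≡ Friday — that's 1608's doomsday.
In December the doomsday date is Dec 12.
Dec 25 is 13 days after Dec 12; 13 mod 7 = 6, so Friday + 6 = Thursday.

Thursday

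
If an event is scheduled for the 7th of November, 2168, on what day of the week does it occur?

January 1, 2168 is a Friday.
Jan 1, 2168 → Feb 1, 2168: 31 days (January has 31).
Feb 1, 2168 → Mar 1, 2168: 29 days (February has 29).
Mar 1, 2168 → Apr 1, 2168: 31 days (March has 31).
Apr 1, 2168 → May 1, 2168: 30 days (April has 30).
May 1, 2168 → Jun 1, 2168: 31 days (May has 31).
Jun 1, 2168 → Jul 1, 2168: 30 days (June has 30).
Jul 1, 2168 → Aug 1, 2168: 31 days (July has 31).
Aug 1, 2168 → Sep 1, 2168: 31 days (August has 31).
Sep 1, 2168 → Oct 1, 2168: 30 days (September has 30).
Oct 1, 2168 → Nov 1, 2168: 31 days (October has 31).
Nov 1, 2168 → Nov 7, 2168: 6 days.
Total: 311 days.
311 mod 7 = 3, so Friday + 3 = Monday.

Monday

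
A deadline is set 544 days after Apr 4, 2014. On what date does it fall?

September 30, 2015

+365 (one year) → Apr 4, 2015 (179 left).
Apr has 30 days: +27 → May 1, 2015 (152 left).
May has 31 days: +31 → Jun 1, 2015 (121 left).
Jun has 30 days: +30 → Jul 1, 2015 (91 left).
Jul has 31 days: +31 → Aug 1, 2015 (60 left).
Aug has 31 days: +31 → Sep 1, 2015 (29 left).
+29 → Sep 30, 2015.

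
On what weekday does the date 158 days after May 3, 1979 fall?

Monday

May 3, 1979 is a Thursday.
158 mod 7 = 4, so 158 days after a Thursday is Thursday + 4 = Monday.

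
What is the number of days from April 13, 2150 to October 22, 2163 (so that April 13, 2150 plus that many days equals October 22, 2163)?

Apr 13, 2150 → Apr 13, 2151: 365 days.
Apr 13, 2151 → Apr 13, 2152: 366 days (Feb 29, 2152 is in that span).
Apr 13, 2152 → Apr 13, 2153: 365 days.
Apr 13, 2153 → Apr 13, 2154: 365 days.
Apr 13, 2154 → Apr 13, 2155: 365 days.
Apr 13, 2155 → Apr 13, 2156: 366 days (Feb 29, 2156 is in that span).
Apr 13, 2156 → Apr 13, 2157: 365 days.
Apr 13, 2157 → Apr 13, 2158: 365 days.
Apr 13, 2158 → Apr 13, 2159: 365 days.
Apr 13, 2159 → Apr 13, 2160: 366 days (Feb 29, 2160 is in that span).
Apr 13, 2160 → Apr 13, 2161: 365 days.
Apr 13, 2161 → Apr 13, 2162: 365 days.
Apr 13, 2162 → Apr 13, 2163: 365 days.
Apr 13, 2163 → May 13, 2163: 30 days (April has 30).
May 13, 2163 → Jun 13, 2163: 31 days (May has 31).
Jun 13, 2163 → Jul 13, 2163: 30 days (June has 30).
Jul 13, 2163 → Aug 13, 2163: 31 days (July has 31).
Aug 13, 2163 → Sep 13, 2163: 31 days (August has 31).
Sep 13, 2163 → Oct 13, 2163: 30 days (September has 30).
Oct 13, 2163 → Oct 22, 2163: 9 days.
Total: 4940 days.

4940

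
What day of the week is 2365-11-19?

Doomsday rule: the anchor day for the 2300s is Wednesday. For year 65: 65÷12 = 5 r 5, and 5÷4 = 1, so 5+5+1 = 11.
Wednesday + 11 ≡ Sunday — that's 2365's doomsday.
In November the doomsday date is Nov 7.
Nov 19 is 12 days after Nov 7; 12 mod 7 = 5, so Sunday + 5 = Friday.

Friday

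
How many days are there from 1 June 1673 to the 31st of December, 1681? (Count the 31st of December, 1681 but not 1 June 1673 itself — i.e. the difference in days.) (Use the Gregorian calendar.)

3135

Jun 1, 1673 → Jun 1, 1674: 365 days.
Jun 1, 1674 → Jun 1, 1675: 365 days.
Jun 1, 1675 → Jun 1, 1676: 366 days (Feb 29, 1676 is in that span).
Jun 1, 1676 → Jun 1, 1677: 365 days.
Jun 1, 1677 → Jun 1, 1678: 365 days.
Jun 1, 1678 → Jun 1, 1679: 365 days.
Jun 1, 1679 → Jun 1, 1680: 366 days (Feb 29, 1680 is in that span).
Jun 1, 1680 → Jun 1, 1681: 365 days.
Jun 1, 1681 → Jul 1, 1681: 30 days (June has 30).
Jul 1, 1681 → Aug 1, 1681: 31 days (July has 31).
Aug 1, 1681 → Sep 1, 1681: 31 days (August has 31).
Sep 1, 1681 → Oct 1, 1681: 30 days (September has 30).
Oct 1, 1681 → Nov 1, 1681: 31 days (October has 31).
Nov 1, 1681 → Dec 1, 1681: 30 days (November has 30).
Dec 1, 1681 → Dec 31, 1681: 30 days.
Total: 3135 days.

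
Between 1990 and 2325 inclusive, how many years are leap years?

Multiples of 4 in [1990,2325]: 84.
Of those, multiples of 100: 4 (not leap unless ÷400).
Multiples of 400: 1.
Leap years = 84 − 4 + 1 = 81.

81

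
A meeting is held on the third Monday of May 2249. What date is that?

May 1, 2249 is a Tuesday.
The first Monday is therefore May 7 (6 days later).
The third Monday is 7 + 2×7 = May 21.

May 21, 2249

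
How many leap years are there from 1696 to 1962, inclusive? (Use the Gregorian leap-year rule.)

Multiples of 4 in [1696,1962]: 67.
Of those, multiples of 100: 3 (not leap unless ÷400).
Multiples of 400: 0.
Leap years = 67 − 3 + 0 = 64.

64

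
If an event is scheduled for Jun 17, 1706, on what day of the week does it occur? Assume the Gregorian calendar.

Doomsday rule: the anchor day for the 1700s is Sunday. For year 06: 6÷12 = 0 r 6, and 6÷4 = 1, so 0+6+1 = 7.
Sunday + 7 ≡ Sunday — that's 1706's doomsday.
In June the doomsday date is Jun 6.
Jun 17 is 11 days after Jun 6; 11 mod 7 = 4, so Sunday + 4 = Thursday.

Thursday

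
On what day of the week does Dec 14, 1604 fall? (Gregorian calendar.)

Tuesday

Doomsday rule: the anchor day for the 1600s is Tuesday. For year 04: 4÷12 = 0 r 4, and 4÷4 = 1, so 0+4+1 = 5.
Tuesday + 5 ≡ Sunday — that's 1604's doomsday.
In December the doomsday date is Dec 12.
Dec 14 is 2 days after Dec 12; 2 mod 7 = 2, so Sunday + 2 = Tuesday.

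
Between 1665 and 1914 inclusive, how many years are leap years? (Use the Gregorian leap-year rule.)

Multiples of 4 in [1665,1914]: 62.
Of those, multiples of 100: 3 (not leap unless ÷400).
Multiples of 400: 0.
Leap years = 62 − 3 + 0 = 59.

59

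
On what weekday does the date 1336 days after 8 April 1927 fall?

First find the weekday of Apr 8, 1927. Doomsday rule: the anchor day for the 1900s is Wednesday. For year 27: 27÷12 = 2 r 3, and 3÷4 = 0, so 2+3+0 = 5.
Wednesday + 5 ≡ Monday — that's 1927's doomsday.
In April the doomsday date is Apr 4.
Apr 8 is 4 days after Apr 4; 4 mod 7 = 4, so Monday + 4 = Friday.
1336 mod 7 = 6, so 1336 days after a Friday is Friday + 6 = Thursday.

Thursday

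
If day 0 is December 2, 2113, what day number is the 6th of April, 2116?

Dec 2, 2113 → Dec 2, 2114: 365 days.
Dec 2, 2114 → Dec 2, 2115: 365 days.
Dec 2, 2115 → Jan 2, 2116: 31 days (December has 31).
Jan 2, 2116 → Feb 2, 2116: 31 days (January has 31).
Feb 2, 2116 → Mar 2, 2116: 29 days (February has 29).
Mar 2, 2116 → Apr 2, 2116: 31 days (March has 31).
Apr 2, 2116 → Apr 6, 2116: 4 days.
Total: 856 days.

856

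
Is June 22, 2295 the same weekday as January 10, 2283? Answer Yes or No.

From Jan 10, 2283 to Jun 22, 2295 is 4546 days.
4546 mod 7 = 3, so they are different weekdays.
(Jan 10, 2283 is a Wednesday; Jun 22, 2295 is a Saturday.)

No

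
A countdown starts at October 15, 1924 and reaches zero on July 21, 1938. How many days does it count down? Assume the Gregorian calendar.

5027

Oct 15, 1924 → Oct 15, 1925: 365 days.
Oct 15, 1925 → Oct 15, 1926: 365 days.
Oct 15, 1926 → Oct 15, 1927: 365 days.
Oct 15, 1927 → Oct 15, 1928: 366 days (Feb 29, 1928 is in that span).
Oct 15, 1928 → Oct 15, 1929: 365 days.
Oct 15, 1929 → Oct 15, 1930: 365 days.
Oct 15, 1930 → Oct 15, 1931: 365 days.
Oct 15, 1931 → Oct 15, 1932: 366 days (Feb 29, 1932 is in that span).
Oct 15, 1932 → Oct 15, 1933: 365 days.
Oct 15, 1933 → Oct 15, 1934: 365 days.
Oct 15, 1934 → Oct 15, 1935: 365 days.
Oct 15, 1935 → Oct 15, 1936: 366 days (Feb 29, 1936 is in that span).
Oct 15, 1936 → Oct 15, 1937: 365 days.
Oct 15, 1937 → Nov 15, 1937: 31 days (October has 31).
Nov 15, 1937 → Dec 15, 1937: 30 days (November has 30).
Dec 15, 1937 → Jan 15, 1938: 31 days (December has 31).
Jan 15, 1938 → Feb 15, 1938: 31 days (January has 31).
Feb 15, 1938 → Mar 15, 1938: 28 days (February has 28).
Mar 15, 1938 → Apr 15, 1938: 31 days (March has 31).
Apr 15, 1938 → May 15, 1938: 30 days (April has 30).
May 15, 1938 → Jun 15, 1938: 31 days (May has 31).
Jun 15, 1938 → Jul 15, 1938: 30 days (June has 30).
Jul 15, 1938 → Jul 21, 1938: 6 days.
Total: 5027 days.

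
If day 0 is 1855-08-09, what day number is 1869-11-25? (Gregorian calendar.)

5222

Aug 9, 1855 → Aug 9, 1856: 366 days (Feb 29, 1856 is in that span).
Aug 9, 1856 → Aug 9, 1857: 365 days.
Aug 9, 1857 → Aug 9, 1858: 365 days.
Aug 9, 1858 → Aug 9, 1859: 365 days.
Aug 9, 1859 → Aug 9, 1860: 366 days (Feb 29, 1860 is in that span).
Aug 9, 1860 → Aug 9, 1861: 365 days.
Aug 9, 1861 → Aug 9, 1862: 365 days.
Aug 9, 1862 → Aug 9, 1863: 365 days.
Aug 9, 1863 → Aug 9, 1864: 366 days (Feb 29, 1864 is in that span).
Aug 9, 1864 → Aug 9, 1865: 365 days.
Aug 9, 1865 → Aug 9, 1866: 365 days.
Aug 9, 1866 → Aug 9, 1867: 365 days.
Aug 9, 1867 → Aug 9, 1868: 366 days (Feb 29, 1868 is in that span).
Aug 9, 1868 → Aug 9, 1869: 365 days.
Aug 9, 1869 → Sep 9, 1869: 31 days (August has 31).
Sep 9, 1869 → Oct 9, 1869: 30 days (September has 30).
Oct 9, 1869 → Nov 9, 1869: 31 days (October has 31).
Nov 9, 1869 → Nov 25, 1869: 16 days.
Total: 5222 days.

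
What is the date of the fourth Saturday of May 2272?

May 25, 2272

May 1, 2272 is a Wednesday.
The first Saturday is therefore May 4 (3 days later).
The fourth Saturday is 4 + 3×7 = May 25.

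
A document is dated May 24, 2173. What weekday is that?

Doomsday rule: the anchor day for the 2100s is Sunday. For year 73: 73÷12 = 6 r 1, and 1÷4 = 0, so 6+1+0 = 7.
Sunday + 7 ≡ Sunday — that's 2173's doomsday.
In May the doomsday date is May 9.
May 24 is 15 days after May 9; 15 mod 7 = 1, so Sunday + 1 = Monday.

Monday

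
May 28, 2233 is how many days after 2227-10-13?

2054

Oct 13, 2227 → Oct 13, 2228: 366 days (Feb 29, 2228 is in that span).
Oct 13, 2228 → Oct 13, 2229: 365 days.
Oct 13, 2229 → Oct 13, 2230: 365 days.
Oct 13, 2230 → Oct 13, 2231: 365 days.
Oct 13, 2231 → Oct 13, 2232: 366 days (Feb 29, 2232 is in that span).
Oct 13, 2232 → Nov 13, 2232: 31 days (October has 31).
Nov 13, 2232 → Dec 13, 2232: 30 days (November has 30).
Dec 13, 2232 → Jan 13, 2233: 31 days (December has 31).
Jan 13, 2233 → Feb 13, 2233: 31 days (January has 31).
Feb 13, 2233 → Mar 13, 2233: 28 days (February has 28).
Mar 13, 2233 → Apr 13, 2233: 31 days (March has 31).
Apr 13, 2233 → May 13, 2233: 30 days (April has 30).
May 13, 2233 → May 28, 2233: 15 days.
Total: 2054 days.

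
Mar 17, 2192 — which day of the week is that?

Saturday

Doomsday rule: the anchor day for the 2100s is Sunday. For year 92: 92÷12 = 7 r 8, and 8÷4 = 2, so 7+8+2 = 17.
Sunday + 17 ≡ Wednesday — that's 2192's doomsday.
In March the doomsday date is Mar 14.
Mar 17 is 3 days after Mar 14; 3 mod 7 = 3, so Wednesday + 3 = Saturday.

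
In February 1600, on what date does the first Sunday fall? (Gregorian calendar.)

February 6, 1600

February 1, 1600 is a Tuesday.
The first Sunday is therefore February 6 (5 days later).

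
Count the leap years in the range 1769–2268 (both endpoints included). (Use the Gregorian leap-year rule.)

Multiples of 4 in [1769,2268]: 125.
Of those, multiples of 100: 5 (not leap unless ÷400).
Multiples of 400: 1.
Leap years = 125 − 5 + 1 = 121.

121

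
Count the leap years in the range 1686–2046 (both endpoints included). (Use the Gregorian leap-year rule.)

87

Multiples of 4 in [1686,2046]: 90.
Of those, multiples of 100: 4 (not leap unless ÷400).
Multiples of 400: 1.
Leap years = 90 − 4 + 1 = 87.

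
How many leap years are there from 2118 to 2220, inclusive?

Multiples of 4 in [2118,2220]: 26.
Of those, multiples of 100: 1 (not leap unless ÷400).
Multiples of 400: 0.
Leap years = 26 − 1 + 0 = 25.

25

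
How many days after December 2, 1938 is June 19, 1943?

Dec 2, 1938 → Dec 2, 1939: 365 days.
Dec 2, 1939 → Dec 2, 1940: 366 days (Feb 29, 1940 is in that span).
Dec 2, 1940 → Dec 2, 1941: 365 days.
Dec 2, 1941 → Dec 2, 1942: 365 days.
Dec 2, 1942 → Jan 2, 1943: 31 days (December has 31).
Jan 2, 1943 → Feb 2, 1943: 31 days (January has 31).
Feb 2, 1943 → Mar 2, 1943: 28 days (February has 28).
Mar 2, 1943 → Apr 2, 1943: 31 days (March has 31).
Apr 2, 1943 → May 2, 1943: 30 days (April has 30).
May 2, 1943 → Jun 2, 1943: 31 days (May has 31).
Jun 2, 1943 → Jun 19, 1943: 17 days.
Total: 1660 days.

1660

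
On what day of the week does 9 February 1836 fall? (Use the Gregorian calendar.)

Tuesday

January 1, 1836 is a Friday.
Jan 1, 1836 → Feb 1, 1836: 31 days (January has 31).
Feb 1, 1836 → Feb 9, 1836: 8 days.
Total: 39 days.
39 mod 7 = 4, so Friday + 4 = Tuesday.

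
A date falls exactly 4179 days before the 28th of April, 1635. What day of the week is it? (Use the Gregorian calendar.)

Apr 28, 1635 is a Saturday.
4179 mod 7 = 0, so 4179 days before a Saturday is Saturday − 0 = Saturday.

Saturday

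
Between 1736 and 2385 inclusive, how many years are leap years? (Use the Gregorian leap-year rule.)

158

Multiples of 4 in [1736,2385]: 163.
Of those, multiples of 100: 6 (not leap unless ÷400).
Multiples of 400: 1.
Leap years = 163 − 6 + 1 = 158.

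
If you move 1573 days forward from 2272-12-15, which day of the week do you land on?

Friday

First find the weekday of Dec 15, 2272. Doomsday rule: the anchor day for the 2200s is Friday. For year 72: 72÷12 = 6 r 0, and 0÷4 = 0, so 6+0+0 = 6.
Friday + 6 ≡ Thursday — that's 2272's doomsday.
In December the doomsday date is Dec 12.
Dec 15 is 3 days after Dec 12; 3 mod 7 = 3, so Thursday + 3 = Sunday.
1573 mod 7 = 5, so 1573 days after a Sunday is Sunday + 5 = Friday.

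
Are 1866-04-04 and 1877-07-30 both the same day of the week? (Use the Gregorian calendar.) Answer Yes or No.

No

From Apr 4, 1866 to Jul 30, 1877 is 4135 days.
4135 mod 7 = 5, so they are different weekdays.
(Apr 4, 1866 is a Wednesday; Jul 30, 1877 is a Monday.)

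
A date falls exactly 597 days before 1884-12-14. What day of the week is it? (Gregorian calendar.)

Friday

Dec 14, 1884 is a Sunday.
597 mod 7 = 2, so 597 days before a Sunday is Sunday − 2 = Friday.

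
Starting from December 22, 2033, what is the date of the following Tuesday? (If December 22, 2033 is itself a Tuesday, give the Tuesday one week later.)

Dec 22, 2033 is a Thursday.
From Thursday to the next Tuesday is 5 days.
Dec 22, 2033 + 5 = Dec 27, 2033.

December 27, 2033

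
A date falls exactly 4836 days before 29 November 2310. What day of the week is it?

Nov 29, 2310 is a Tuesday.
4836 mod 7 = 6, so 4836 days before a Tuesday is Tuesday − 6 = Wednesday.

Wednesday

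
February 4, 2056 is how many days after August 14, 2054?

Aug 14, 2054 → Aug 14, 2055: 365 days.
Aug 14, 2055 → Sep 14, 2055: 31 days (August has 31).
Sep 14, 2055 → Oct 14, 2055: 30 days (September has 30).
Oct 14, 2055 → Nov 14, 2055: 31 days (October has 31).
Nov 14, 2055 → Dec 14, 2055: 30 days (November has 30).
Dec 14, 2055 → Jan 14, 2056: 31 days (December has 31).
Jan 14, 2056 → Feb 4, 2056: 21 days.
Total: 539 days.

539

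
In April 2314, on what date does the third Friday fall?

April 17, 2314

April 1, 2314 is a Wednesday.
The first Friday is therefore April 3 (2 days later).
The third Friday is 3 + 2×7 = April 17.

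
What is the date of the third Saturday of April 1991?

April 1, 1991 is a Monday.
The first Saturday is therefore April 6 (5 days later).
The third Saturday is 6 + 2×7 = April 20.

April 20, 1991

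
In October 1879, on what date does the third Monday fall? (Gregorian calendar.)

October 1, 1879 is a Wednesday.
The first Monday is therefore October 6 (5 days later).
The third Monday is 6 + 2×7 = October 20.

October 20, 1879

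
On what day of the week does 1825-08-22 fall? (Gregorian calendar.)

Monday

Doomsday rule: the anchor day for the 1800s is Friday. For year 25: 25÷12 = 2 r 1, and 1÷4 = 0, so 2+1+0 = 3.
Friday + 3 ≡ Monday — that's 1825's doomsday.
In August the doomsday date is Aug 8.
Aug 22 is 14 days after Aug 8; 14 mod 7 = 0, so Monday + 0 = Monday.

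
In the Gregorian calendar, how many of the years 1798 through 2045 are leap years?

60

Multiples of 4 in [1798,2045]: 62.
Of those, multiples of 100: 3 (not leap unless ÷400).
Multiples of 400: 1.
Leap years = 62 − 3 + 1 = 60.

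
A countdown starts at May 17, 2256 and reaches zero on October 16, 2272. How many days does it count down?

May 17, 2256 → May 17, 2257: 365 days.
May 17, 2257 → May 17, 2258: 365 days.
May 17, 2258 → May 17, 2259: 365 days.
May 17, 2259 → May 17, 2260: 366 days (Feb 29, 2260 is in that span).
May 17, 2260 → May 17, 2261: 365 days.
May 17, 2261 → May 17, 2262: 365 days.
May 17, 2262 → May 17, 2263: 365 days.
May 17, 2263 → May 17, 2264: 366 days (Feb 29, 2264 is in that span).
May 17, 2264 → May 17, 2265: 365 days.
May 17, 2265 → May 17, 2266: 365 days.
May 17, 2266 → May 17, 2267: 365 days.
May 17, 2267 → May 17, 2268: 366 days (Feb 29, 2268 is in that span).
May 17, 2268 → May 17, 2269: 365 days.
May 17, 2269 → May 17, 2270: 365 days.
May 17, 2270 → May 17, 2271: 365 days.
May 17, 2271 → May 17, 2272: 366 days (Feb 29, 2272 is in that span).
May 17, 2272 → Jun 17, 2272: 31 days (May has 31).
Jun 17, 2272 → Jul 17, 2272: 30 days (June has 30).
Jul 17, 2272 → Aug 17, 2272: 31 days (July has 31).
Aug 17, 2272 → Sep 17, 2272: 31 days (August has 31).
Sep 17, 2272 → Oct 16, 2272: 29 days.
Total: 5996 days.

5996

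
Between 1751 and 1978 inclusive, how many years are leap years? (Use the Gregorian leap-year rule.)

55

Multiples of 4 in [1751,1978]: 57.
Of those, multiples of 100: 2 (not leap unless ÷400).
Multiples of 400: 0.
Leap years = 57 − 2 + 0 = 55.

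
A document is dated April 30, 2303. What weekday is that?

Thursday

Doomsday rule: the anchor day for the 2300s is Wednesday. For year 03: 3÷12 = 0 r 3, and 3÷4 = 0, so 0+3+0 = 3.
Wednesday + 3 ≡ Saturday — that's 2303's doomsday.
In April the doomsday date is Apr 4.
Apr 30 is 26 days after Apr 4; 26 mod 7 = 5, so Saturday + 5 = Thursday.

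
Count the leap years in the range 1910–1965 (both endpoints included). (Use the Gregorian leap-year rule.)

14

Multiples of 4 in [1910,1965]: 14.
Of those, multiples of 100: 0 (not leap unless ÷400).
Multiples of 400: 0.
Leap years = 14 − 0 + 0 = 14.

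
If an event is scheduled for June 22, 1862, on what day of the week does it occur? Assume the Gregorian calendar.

January 1, 1862 is a Wednesday.
Jan 1, 1862 → Feb 1, 1862: 31 days (January has 31).
Feb 1, 1862 → Mar 1, 1862: 28 days (February has 28).
Mar 1, 1862 → Apr 1, 1862: 31 days (March has 31).
Apr 1, 1862 → May 1, 1862: 30 days (April has 30).
May 1, 1862 → Jun 1, 1862: 31 days (May has 31).
Jun 1, 1862 → Jun 22, 1862: 21 days.
Total: 172 days.
172 mod 7 = 4, so Wednesday + 4 = Sunday.

Sunday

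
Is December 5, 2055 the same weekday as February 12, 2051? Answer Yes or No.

Yes

From Feb 12, 2051 to Dec 5, 2055 is 1757 days.
1757 mod 7 = 0, so they are the same weekday.
(Feb 12, 2051 is a Sunday; Dec 5, 2055 is a Sunday.)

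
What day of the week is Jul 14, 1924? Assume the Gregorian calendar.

January 1, 1924 is a Tuesday.
Jan 1, 1924 → Feb 1, 1924: 31 days (January has 31).
Feb 1, 1924 → Mar 1, 1924: 29 days (February has 29).
Mar 1, 1924 → Apr 1, 1924: 31 days (March has 31).
Apr 1, 1924 → May 1, 1924: 30 days (April has 30).
May 1, 1924 → Jun 1, 1924: 31 days (May has 31).
Jun 1, 1924 → Jul 1, 1924: 30 days (June has 30).
Jul 1, 1924 → Jul 14, 1924: 13 days.
Total: 195 days.
195 mod 7 = 6, so Tuesday + 6 = Monday.

Monday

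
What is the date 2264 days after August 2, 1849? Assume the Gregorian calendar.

October 14, 1855

+365 (one year) → Aug 2, 1850 (1899 left).
+365 (one year) → Aug 2, 1851 (1534 left).
+366 (one year; includes Feb 29, 1852) → Aug 2, 1852 (1168 left).
+365 (one year) → Aug 2, 1853 (803 left).
+365 (one year) → Aug 2, 1854 (438 left).
+365 (one year) → Aug 2, 1855 (73 left).
Aug has 31 days: +30 → Sep 1, 1855 (43 left).
Sep has 30 days: +30 → Oct 1, 1855 (13 left).
+13 → Oct 14, 1855.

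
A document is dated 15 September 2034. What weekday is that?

Friday

January 1, 2034 is a Sunday.
Jan 1, 2034 → Feb 1, 2034: 31 days (January has 31).
Feb 1, 2034 → Mar 1, 2034: 28 days (February has 28).
Mar 1, 2034 → Apr 1, 2034: 31 days (March has 31).
Apr 1, 2034 → May 1, 2034: 30 days (April has 30).
May 1, 2034 → Jun 1, 2034: 31 days (May has 31).
Jun 1, 2034 → Jul 1, 2034: 30 days (June has 30).
Jul 1, 2034 → Aug 1, 2034: 31 days (July has 31).
Aug 1, 2034 → Sep 1, 2034: 31 days (August has 31).
Sep 1, 2034 → Sep 15, 2034: 14 days.
Total: 257 days.
257 mod 7 = 5, so Sunday + 5 = Friday.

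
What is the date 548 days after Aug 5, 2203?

February 3, 2205

+366 (one year; includes Feb 29, 2204) → Aug 5, 2204 (182 left).
Aug has 31 days: +27 → Sep 1, 2204 (155 left).
Sep has 30 days: +30 → Oct 1, 2204 (125 left).
Oct has 31 days: +31 → Nov 1, 2204 (94 left).
Nov has 30 days: +30 → Dec 1, 2204 (64 left).
Dec has 31 days: +31 → Jan 1, 2205 (33 left).
Jan has 31 days: +31 → Feb 1, 2205 (2 left).
+2 → Feb 3, 2205.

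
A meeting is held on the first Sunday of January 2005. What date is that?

January 2, 2005

January 1, 2005 is a Saturday.
The first Sunday is therefore January 2 (1 days later).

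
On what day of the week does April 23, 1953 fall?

Doomsday rule: the anchor day for the 1900s is Wednesday. For year 53: 53÷12 = 4 r 5, and 5÷4 = 1, so 4+5+1 = 10.
Wednesday + 10 ≡ Saturday — that's 1953's doomsday.
In April the doomsday date is Apr 4.
Apr 23 is 19 days after Apr 4; 19 mod 7 = 5, so Saturday + 5 = Thursday.

Thursday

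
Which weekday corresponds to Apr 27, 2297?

Tuesday

Doomsday rule: the anchor day for the 2200s is Friday. For year 97: 97÷12 = 8 r 1, and 1÷4 = 0, so 8+1+0 = 9.
Friday + 9 ≡ Sunday — that's 2297's doomsday.
In April the doomsday date is Apr 4.
Apr 27 is 23 days after Apr 4; 23 mod 7 = 2, so Sunday + 2 = Tuesday.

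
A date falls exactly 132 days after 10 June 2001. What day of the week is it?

Saturday

First find the weekday of Jun 10, 2001. Doomsday rule: the anchor day for the 2000s is Tuesday. For year 01: 1÷12 = 0 r 1, and 1÷4 = 0, so 0+1+0 = 1.
Tuesday + 1 ≡ Wednesday — that's 2001's doomsday.
In June the doomsday date is Jun 6.
Jun 10 is 4 days after Jun 6; 4 mod 7 = 4, so Wednesday + 4 = Sunday.
132 mod 7 = 6, so 132 days after a Sunday is Sunday + 6 = Saturday.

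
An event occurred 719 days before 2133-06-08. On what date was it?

June 20, 2131

−365 (one year) → Jun 8, 2132 (354 left).
−8 → May 31, 2132 (end of May, 31 days; 346 left).
−31 → Apr 30, 2132 (end of Apr, 30 days; 315 left).
−30 → Mar 31, 2132 (end of Mar, 31 days; 285 left).
−31 → Feb 29, 2132 (end of Feb, 29 days; 254 left).
−29 → Jan 31, 2132 (end of Jan, 31 days; 225 left).
−31 → Dec 31, 2131 (end of Dec, 31 days; 194 left).
−31 → Nov 30, 2131 (end of Nov, 30 days; 163 left).
−30 → Oct 31, 2131 (end of Oct, 31 days; 133 left).
−31 → Sep 30, 2131 (end of Sep, 30 days; 102 left).
−30 → Aug 31, 2131 (end of Aug, 31 days; 72 left).
−31 → Jul 31, 2131 (end of Jul, 31 days; 41 left).
−31 → Jun 30, 2131 (end of Jun, 30 days; 10 left).
−10 → Jun 20, 2131.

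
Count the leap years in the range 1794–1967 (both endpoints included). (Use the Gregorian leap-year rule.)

Multiples of 4 in [1794,1967]: 43.
Of those, multiples of 100: 2 (not leap unless ÷400).
Multiples of 400: 0.
Leap years = 43 − 2 + 0 = 41.

41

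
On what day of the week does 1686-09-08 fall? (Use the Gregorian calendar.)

Doomsday rule: the anchor day for the 1600s is Tuesday. For year 86: 86÷12 = 7 r 2, and 2÷4 = 0, so 7+2+0 = 9.
Tuesday + 9 ≡ Thursday — that's 1686's doomsday.
In September the doomsday date is Sep 5.
Sep 8 is 3 days after Sep 5; 3 mod 7 = 3, so Thursday + 3 = Sunday.

Sunday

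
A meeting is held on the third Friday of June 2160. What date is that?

June 1, 2160 is a Sunday.
The first Friday is therefore June 6 (5 days later).
The third Friday is 6 + 2×7 = June 20.

June 20, 2160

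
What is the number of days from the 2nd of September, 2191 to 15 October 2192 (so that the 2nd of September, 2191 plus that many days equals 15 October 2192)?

Sep 2, 2191 → Sep 2, 2192: 366 days (Feb 29, 2192 is in that span).
Sep 2, 2192 → Oct 2, 2192: 30 days (September has 30).
Oct 2, 2192 → Oct 15, 2192: 13 days.
Total: 409 days.

409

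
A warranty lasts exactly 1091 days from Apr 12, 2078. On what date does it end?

+365 (one year) → Apr 12, 2079 (726 left).
+366 (one year; includes Feb 29, 2080) → Apr 12, 2080 (360 left).
Apr has 30 days: +19 → May 1, 2080 (341 left).
May has 31 days: +31 → Jun 1, 2080 (310 left).
Jun has 30 days: +30 → Jul 1, 2080 (280 left).
Jul has 31 days: +31 → Aug 1, 2080 (249 left).
Aug has 31 days: +31 → Sep 1, 2080 (218 left).
Sep has 30 days: +30 → Oct 1, 2080 (188 left).
Oct has 31 days: +31 → Nov 1, 2080 (157 left).
Nov has 30 days: +30 → Dec 1, 2080 (127 left).
Dec has 31 days: +31 → Jan 1, 2081 (96 left).
Jan has 31 days: +31 → Feb 1, 2081 (65 left).
Feb has 28 days: +28 → Mar 1, 2081 (37 left).
Mar has 31 days: +31 → Apr 1, 2081 (6 left).
+6 → Apr 7, 2081.

April 7, 2081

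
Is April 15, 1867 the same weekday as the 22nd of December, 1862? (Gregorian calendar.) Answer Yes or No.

Yes

From Dec 22, 1862 to Apr 15, 1867 is 1575 days.
1575 mod 7 = 0, so they are the same weekday.
(Dec 22, 1862 is a Monday; Apr 15, 1867 is a Monday.)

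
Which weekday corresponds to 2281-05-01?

Sunday

Doomsday rule: the anchor day for the 2200s is Friday. For year 81: 81÷12 = 6 r 9, and 9÷4 = 2, so 6+9+2 = 17.
Friday + 17 ≡ Monday — that's 2281's doomsday.
In May the doomsday date is May 9.
May 1 is 8 days before May 9; 8 mod 7 = 1, so Monday − 1 = Sunday.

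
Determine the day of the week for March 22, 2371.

Monday

Doomsday rule: the anchor day for the 2300s is Wednesday. For year 71: 71÷12 = 5 r 11, and 11÷4 = 2, so 5+11+2 = 18.
Wednesday + 18 ≡ Sunday — that's 2371's doomsday.
In March the doomsday date is Mar 14.
Mar 22 is 8 days after Mar 14; 8 mod 7 = 1, so Sunday + 1 = Monday.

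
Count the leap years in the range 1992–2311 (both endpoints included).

77

Multiples of 4 in [1992,2311]: 80.
Of those, multiples of 100: 4 (not leap unless ÷400).
Multiples of 400: 1.
Leap years = 80 − 4 + 1 = 77.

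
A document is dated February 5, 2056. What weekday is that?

Saturday

January 1, 2056 is a Saturday.
Jan 1, 2056 → Feb 1, 2056: 31 days (January has 31).
Feb 1, 2056 → Feb 5, 2056: 4 days.
Total: 35 days.
35 mod 7 = 0, so Saturday + 0 = Saturday.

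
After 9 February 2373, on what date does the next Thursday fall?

February 15, 2373

Feb 9, 2373 is a Friday.
From Friday to the next Thursday is 6 days.
Feb 9, 2373 + 6 = Feb 15, 2373.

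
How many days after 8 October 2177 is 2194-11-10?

Oct 8, 2177 → Oct 8, 2178: 365 days.
Oct 8, 2178 → Oct 8, 2179: 365 days.
Oct 8, 2179 → Oct 8, 2180: 366 days (Feb 29, 2180 is in that span).
Oct 8, 2180 → Oct 8, 2181: 365 days.
Oct 8, 2181 → Oct 8, 2182: 365 days.
Oct 8, 2182 → Oct 8, 2183: 365 days.
Oct 8, 2183 → Oct 8, 2184: 366 days (Feb 29, 2184 is in that span).
Oct 8, 2184 → Oct 8, 2185: 365 days.
Oct 8, 2185 → Oct 8, 2186: 365 days.
Oct 8, 2186 → Oct 8, 2187: 365 days.
Oct 8, 2187 → Oct 8, 2188: 366 days (Feb 29, 2188 is in that span).
Oct 8, 2188 → Oct 8, 2189: 365 days.
Oct 8, 2189 → Oct 8, 2190: 365 days.
Oct 8, 2190 → Oct 8, 2191: 365 days.
Oct 8, 2191 → Oct 8, 2192: 366 days (Feb 29, 2192 is in that span).
Oct 8, 2192 → Oct 8, 2193: 365 days.
Oct 8, 2193 → Nov 8, 2193: 31 days (October has 31).
Nov 8, 2193 → Dec 8, 2193: 30 days (November has 30).
Dec 8, 2193 → Jan 8, 2194: 31 days (December has 31).
Jan 8, 2194 → Feb 8, 2194: 31 days (January has 31).
Feb 8, 2194 → Mar 8, 2194: 28 days (February has 28).
Mar 8, 2194 → Apr 8, 2194: 31 days (March has 31).
Apr 8, 2194 → May 8, 2194: 30 days (April has 30).
May 8, 2194 → Jun 8, 2194: 31 days (May has 31).
Jun 8, 2194 → Jul 8, 2194: 30 days (June has 30).
Jul 8, 2194 → Aug 8, 2194: 31 days (July has 31).
Aug 8, 2194 → Sep 8, 2194: 31 days (August has 31).
Sep 8, 2194 → Oct 8, 2194: 30 days (September has 30).
Oct 8, 2194 → Nov 8, 2194: 31 days (October has 31).
Nov 8, 2194 → Nov 10, 2194: 2 days.
Total: 6242 days.

6242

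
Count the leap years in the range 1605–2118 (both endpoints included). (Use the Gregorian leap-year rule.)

124

Multiples of 4 in [1605,2118]: 128.
Of those, multiples of 100: 5 (not leap unless ÷400).
Multiples of 400: 1.
Leap years = 128 − 5 + 1 = 124.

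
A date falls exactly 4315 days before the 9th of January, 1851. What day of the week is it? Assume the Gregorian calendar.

Monday

First find the weekday of Jan 9, 1851. Doomsday rule: the anchor day for the 1800s is Friday. For year 51: 51÷12 = 4 r 3, and 3÷4 = 0, so 4+3+0 = 7.
Friday + 7 ≡ Friday — that's 1851's doomsday.
In January the doomsday date is Jan 3 (1851 is not a leap year).
Jan 9 is 6 days after Jan 3; 6 mod 7 = 6, so Friday + 6 = Thursday.
4315 mod 7 = 3, so 4315 days before a Thursday is Thursday − 3 = Monday.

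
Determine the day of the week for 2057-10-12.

January 1, 2057 is a Monday.
Jan 1, 2057 → Feb 1, 2057: 31 days (January has 31).
Feb 1, 2057 → Mar 1, 2057: 28 days (February has 28).
Mar 1, 2057 → Apr 1, 2057: 31 days (March has 31).
Apr 1, 2057 → May 1, 2057: 30 days (April has 30).
May 1, 2057 → Jun 1, 2057: 31 days (May has 31).
Jun 1, 2057 → Jul 1, 2057: 30 days (June has 30).
Jul 1, 2057 → Aug 1, 2057: 31 days (July has 31).
Aug 1, 2057 → Sep 1, 2057: 31 days (August has 31).
Sep 1, 2057 → Oct 1, 2057: 30 days (September has 30).
Oct 1, 2057 → Oct 12, 2057: 11 days.
Total: 284 days.
284 mod 7 = 4, so Monday + 4 = Friday.

Friday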